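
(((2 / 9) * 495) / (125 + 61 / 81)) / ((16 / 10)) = 2025 / 3704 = 0.55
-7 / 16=-0.44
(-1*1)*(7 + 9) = -16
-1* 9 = -9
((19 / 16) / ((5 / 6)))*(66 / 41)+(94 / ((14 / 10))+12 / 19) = 7641653 / 109060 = 70.07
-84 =-84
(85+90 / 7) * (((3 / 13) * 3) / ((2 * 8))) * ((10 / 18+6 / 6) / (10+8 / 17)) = 11645 / 18512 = 0.63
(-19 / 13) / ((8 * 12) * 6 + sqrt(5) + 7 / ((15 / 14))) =-131070 / 52240513 + 225 * sqrt(5) / 52240513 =-0.00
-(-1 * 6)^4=-1296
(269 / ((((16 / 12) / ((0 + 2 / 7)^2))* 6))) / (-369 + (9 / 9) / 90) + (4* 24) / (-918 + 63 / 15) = -0.11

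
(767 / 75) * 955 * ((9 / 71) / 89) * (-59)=-25929969 / 31595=-820.70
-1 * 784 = -784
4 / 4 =1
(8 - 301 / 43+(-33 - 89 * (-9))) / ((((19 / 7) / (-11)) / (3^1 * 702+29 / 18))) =-2246363581 / 342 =-6568314.56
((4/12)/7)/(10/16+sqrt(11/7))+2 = 64 * sqrt(77)/11109+3134/1587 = 2.03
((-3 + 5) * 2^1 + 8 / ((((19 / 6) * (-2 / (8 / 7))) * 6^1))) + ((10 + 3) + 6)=22.76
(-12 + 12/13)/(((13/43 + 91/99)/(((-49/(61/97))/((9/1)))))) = 20233521/257725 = 78.51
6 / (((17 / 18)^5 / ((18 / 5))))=204073344 / 7099285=28.75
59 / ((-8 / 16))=-118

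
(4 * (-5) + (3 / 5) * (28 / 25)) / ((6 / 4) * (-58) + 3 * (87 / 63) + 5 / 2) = 33824 / 140625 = 0.24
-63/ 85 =-0.74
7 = 7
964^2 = 929296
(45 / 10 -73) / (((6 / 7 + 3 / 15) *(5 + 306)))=-4795 / 23014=-0.21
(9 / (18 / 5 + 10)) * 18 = 405 / 34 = 11.91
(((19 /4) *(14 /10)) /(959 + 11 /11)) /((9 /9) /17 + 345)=323 /16089600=0.00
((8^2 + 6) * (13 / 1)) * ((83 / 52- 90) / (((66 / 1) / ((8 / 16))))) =-160895 / 264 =-609.45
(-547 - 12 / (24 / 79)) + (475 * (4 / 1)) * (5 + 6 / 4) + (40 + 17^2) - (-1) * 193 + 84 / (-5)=122687 / 10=12268.70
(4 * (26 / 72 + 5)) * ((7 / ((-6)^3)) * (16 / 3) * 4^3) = -237.21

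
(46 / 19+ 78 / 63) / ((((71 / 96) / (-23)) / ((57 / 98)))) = -1611840 / 24353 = -66.19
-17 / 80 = -0.21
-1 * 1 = -1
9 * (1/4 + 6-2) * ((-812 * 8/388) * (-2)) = 124236/97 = 1280.78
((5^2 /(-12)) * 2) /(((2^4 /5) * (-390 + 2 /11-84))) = 1375 /500352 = 0.00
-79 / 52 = -1.52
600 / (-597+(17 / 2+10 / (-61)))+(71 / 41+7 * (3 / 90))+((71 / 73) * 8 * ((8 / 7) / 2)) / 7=166513281691 / 105324657690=1.58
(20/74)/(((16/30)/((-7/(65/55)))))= -5775/1924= -3.00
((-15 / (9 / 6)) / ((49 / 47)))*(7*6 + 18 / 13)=-265080 / 637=-416.14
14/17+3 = 65/17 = 3.82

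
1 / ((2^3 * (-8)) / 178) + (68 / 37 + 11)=11907 / 1184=10.06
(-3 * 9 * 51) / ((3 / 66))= -30294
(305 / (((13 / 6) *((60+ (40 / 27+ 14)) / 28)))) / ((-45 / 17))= -261324 / 13247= -19.73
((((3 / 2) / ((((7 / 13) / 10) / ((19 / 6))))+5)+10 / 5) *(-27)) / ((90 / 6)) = -11997 / 70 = -171.39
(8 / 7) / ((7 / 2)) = 16 / 49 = 0.33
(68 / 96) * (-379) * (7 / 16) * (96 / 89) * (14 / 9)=-315707 / 1602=-197.07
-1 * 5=-5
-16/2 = -8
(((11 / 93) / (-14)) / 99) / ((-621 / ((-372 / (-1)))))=2 / 39123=0.00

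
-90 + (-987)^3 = -961504893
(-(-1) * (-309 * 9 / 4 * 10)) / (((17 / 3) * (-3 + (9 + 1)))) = -175.27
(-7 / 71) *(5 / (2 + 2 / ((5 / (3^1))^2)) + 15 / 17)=-1295 / 4828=-0.27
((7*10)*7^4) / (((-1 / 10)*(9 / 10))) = -16807000 / 9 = -1867444.44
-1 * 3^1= -3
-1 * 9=-9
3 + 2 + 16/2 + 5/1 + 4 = 22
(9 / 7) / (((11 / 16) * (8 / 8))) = 1.87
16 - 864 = -848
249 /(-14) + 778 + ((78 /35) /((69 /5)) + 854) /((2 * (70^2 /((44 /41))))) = 2459208049 /3234490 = 760.31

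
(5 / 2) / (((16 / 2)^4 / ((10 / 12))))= 25 / 49152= 0.00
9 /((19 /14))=126 /19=6.63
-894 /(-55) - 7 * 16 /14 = 454 /55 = 8.25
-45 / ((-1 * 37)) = 45 / 37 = 1.22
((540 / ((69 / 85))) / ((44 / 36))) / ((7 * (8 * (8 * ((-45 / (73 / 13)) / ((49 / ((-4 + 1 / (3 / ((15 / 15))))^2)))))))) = -3518235 / 6367504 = -0.55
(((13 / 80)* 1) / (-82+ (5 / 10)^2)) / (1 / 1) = -0.00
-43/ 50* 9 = -387/ 50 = -7.74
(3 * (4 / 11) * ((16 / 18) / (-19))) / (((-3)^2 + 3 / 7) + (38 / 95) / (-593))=-0.01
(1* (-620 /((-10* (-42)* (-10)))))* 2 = 31 /105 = 0.30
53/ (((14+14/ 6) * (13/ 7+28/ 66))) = 5247/ 3689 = 1.42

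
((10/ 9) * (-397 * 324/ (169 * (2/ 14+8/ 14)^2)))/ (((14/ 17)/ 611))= -79935156/ 65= -1229771.63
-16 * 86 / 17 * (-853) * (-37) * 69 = -176266328.47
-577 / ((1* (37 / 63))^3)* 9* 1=-1298494071 / 50653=-25635.09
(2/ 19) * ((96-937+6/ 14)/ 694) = -5884/ 46151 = -0.13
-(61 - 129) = 68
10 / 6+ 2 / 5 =31 / 15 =2.07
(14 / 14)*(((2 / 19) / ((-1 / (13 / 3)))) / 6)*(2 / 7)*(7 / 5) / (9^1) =-0.00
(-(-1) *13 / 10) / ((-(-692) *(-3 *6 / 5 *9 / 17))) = -221 / 224208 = -0.00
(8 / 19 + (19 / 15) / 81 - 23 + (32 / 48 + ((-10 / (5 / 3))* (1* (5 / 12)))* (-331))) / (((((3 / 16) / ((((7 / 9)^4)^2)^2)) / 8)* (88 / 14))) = 12585634628383368892144 / 128330913178934248455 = 98.07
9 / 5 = 1.80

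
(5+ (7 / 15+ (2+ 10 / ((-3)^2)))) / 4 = 193 / 90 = 2.14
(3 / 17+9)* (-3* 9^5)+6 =-27634830 / 17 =-1625578.24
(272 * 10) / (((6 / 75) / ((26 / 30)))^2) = 2873000 / 9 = 319222.22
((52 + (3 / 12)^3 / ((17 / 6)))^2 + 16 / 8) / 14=193.33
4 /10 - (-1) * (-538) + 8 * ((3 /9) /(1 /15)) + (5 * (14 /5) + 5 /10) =-4831 /10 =-483.10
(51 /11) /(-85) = -3 /55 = -0.05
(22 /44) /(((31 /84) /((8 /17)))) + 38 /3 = 21034 /1581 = 13.30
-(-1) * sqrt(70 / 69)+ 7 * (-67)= -469+ sqrt(4830) / 69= -467.99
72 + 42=114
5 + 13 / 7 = 48 / 7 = 6.86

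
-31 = -31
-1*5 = -5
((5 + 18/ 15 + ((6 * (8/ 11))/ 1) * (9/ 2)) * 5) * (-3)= -4263/ 11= -387.55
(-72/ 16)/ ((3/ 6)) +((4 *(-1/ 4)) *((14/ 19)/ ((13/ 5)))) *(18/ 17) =-9.30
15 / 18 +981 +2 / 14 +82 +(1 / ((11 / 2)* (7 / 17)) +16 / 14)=70327 / 66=1065.56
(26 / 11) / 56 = 13 / 308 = 0.04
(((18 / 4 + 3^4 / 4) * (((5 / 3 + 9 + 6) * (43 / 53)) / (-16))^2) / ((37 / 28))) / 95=17796625 / 126382528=0.14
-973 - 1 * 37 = -1010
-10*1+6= -4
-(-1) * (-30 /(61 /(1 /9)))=-10 /183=-0.05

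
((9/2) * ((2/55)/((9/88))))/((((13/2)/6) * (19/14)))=1344/1235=1.09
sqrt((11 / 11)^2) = 1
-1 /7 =-0.14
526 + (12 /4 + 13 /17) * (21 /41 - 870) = -112642 /41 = -2747.37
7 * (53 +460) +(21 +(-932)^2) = 872236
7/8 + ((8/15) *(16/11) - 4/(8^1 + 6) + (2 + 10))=123493/9240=13.37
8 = 8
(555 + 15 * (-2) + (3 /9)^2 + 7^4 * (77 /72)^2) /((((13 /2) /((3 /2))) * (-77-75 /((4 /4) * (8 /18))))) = -16957705 /5520528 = -3.07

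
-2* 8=-16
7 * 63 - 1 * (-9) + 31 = 481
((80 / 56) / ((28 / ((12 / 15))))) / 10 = 1 / 245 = 0.00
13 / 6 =2.17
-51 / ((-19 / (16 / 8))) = 102 / 19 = 5.37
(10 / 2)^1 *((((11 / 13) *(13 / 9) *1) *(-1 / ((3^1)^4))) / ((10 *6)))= -0.00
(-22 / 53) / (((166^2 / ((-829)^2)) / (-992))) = 3749586896 / 365117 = 10269.55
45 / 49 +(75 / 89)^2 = 632070 / 388129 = 1.63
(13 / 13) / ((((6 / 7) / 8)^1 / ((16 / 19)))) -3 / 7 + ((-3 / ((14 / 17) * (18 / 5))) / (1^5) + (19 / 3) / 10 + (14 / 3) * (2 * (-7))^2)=2451773 / 2660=921.72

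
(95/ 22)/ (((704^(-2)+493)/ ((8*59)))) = 53166080/ 12859931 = 4.13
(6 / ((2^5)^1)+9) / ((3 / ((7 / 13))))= 343 / 208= 1.65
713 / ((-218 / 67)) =-219.13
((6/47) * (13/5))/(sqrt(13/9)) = 18 * sqrt(13)/235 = 0.28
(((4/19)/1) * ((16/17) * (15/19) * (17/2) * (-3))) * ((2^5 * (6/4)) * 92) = -6359040/361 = -17615.07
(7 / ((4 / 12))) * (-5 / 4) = -105 / 4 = -26.25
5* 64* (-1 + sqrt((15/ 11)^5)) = -320 + 72000* sqrt(165)/ 1331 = 374.86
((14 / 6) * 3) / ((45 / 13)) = 91 / 45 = 2.02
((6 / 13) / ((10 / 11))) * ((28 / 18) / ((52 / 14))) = 539 / 2535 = 0.21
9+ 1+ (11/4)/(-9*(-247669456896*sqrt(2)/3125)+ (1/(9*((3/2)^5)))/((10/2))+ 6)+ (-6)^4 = 22905261352238284800000*sqrt(2)/11882217367861096528401788046887+ 124145407059412736527199743238484751/95057738942888772227214304375096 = 1306.00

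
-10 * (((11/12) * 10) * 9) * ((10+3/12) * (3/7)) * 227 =-23034825/28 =-822672.32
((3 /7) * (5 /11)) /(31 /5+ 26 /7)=75 /3817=0.02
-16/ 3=-5.33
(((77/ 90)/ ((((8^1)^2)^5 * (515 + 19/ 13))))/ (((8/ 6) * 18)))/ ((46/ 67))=67067/ 716296434965544960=0.00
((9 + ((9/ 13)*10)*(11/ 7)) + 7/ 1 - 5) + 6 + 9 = 3356/ 91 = 36.88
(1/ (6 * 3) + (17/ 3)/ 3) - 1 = 17/ 18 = 0.94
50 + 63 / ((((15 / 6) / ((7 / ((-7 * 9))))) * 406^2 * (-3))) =8830501 / 176610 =50.00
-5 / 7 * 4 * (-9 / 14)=90 / 49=1.84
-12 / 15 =-4 / 5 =-0.80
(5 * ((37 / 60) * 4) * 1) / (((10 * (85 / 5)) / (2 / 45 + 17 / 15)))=1961 / 22950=0.09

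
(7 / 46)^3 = 343 / 97336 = 0.00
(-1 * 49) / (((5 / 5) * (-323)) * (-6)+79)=-49 / 2017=-0.02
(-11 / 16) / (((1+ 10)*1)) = -1 / 16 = -0.06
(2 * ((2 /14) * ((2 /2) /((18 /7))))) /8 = 1 /72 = 0.01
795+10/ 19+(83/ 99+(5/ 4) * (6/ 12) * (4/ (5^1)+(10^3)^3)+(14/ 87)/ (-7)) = 68186336933837/ 109098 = 625000796.84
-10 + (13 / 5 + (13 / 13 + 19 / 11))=-257 / 55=-4.67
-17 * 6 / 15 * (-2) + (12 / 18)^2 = 632 / 45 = 14.04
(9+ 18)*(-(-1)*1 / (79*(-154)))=-27 / 12166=-0.00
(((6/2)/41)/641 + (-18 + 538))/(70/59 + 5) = 806301257/9592565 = 84.05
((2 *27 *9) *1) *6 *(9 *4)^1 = 104976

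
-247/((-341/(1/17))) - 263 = -1524364/5797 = -262.96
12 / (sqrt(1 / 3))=12 * sqrt(3)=20.78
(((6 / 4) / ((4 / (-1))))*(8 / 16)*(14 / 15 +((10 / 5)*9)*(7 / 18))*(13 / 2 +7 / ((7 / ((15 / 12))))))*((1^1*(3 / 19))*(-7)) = 77469 / 6080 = 12.74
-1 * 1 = -1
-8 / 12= -2 / 3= -0.67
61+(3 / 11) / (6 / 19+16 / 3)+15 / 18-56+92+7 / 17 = 8877956 / 90321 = 98.29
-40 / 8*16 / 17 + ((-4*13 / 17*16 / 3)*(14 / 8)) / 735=-25408 / 5355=-4.74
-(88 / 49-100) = 4812 / 49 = 98.20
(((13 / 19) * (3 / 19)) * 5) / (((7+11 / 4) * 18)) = 10 / 3249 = 0.00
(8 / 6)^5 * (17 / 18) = 3.98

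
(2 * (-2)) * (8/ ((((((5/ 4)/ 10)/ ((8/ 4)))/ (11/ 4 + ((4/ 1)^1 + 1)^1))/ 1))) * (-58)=230144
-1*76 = -76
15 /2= 7.50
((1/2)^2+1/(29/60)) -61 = -6807/116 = -58.68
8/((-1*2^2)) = -2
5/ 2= 2.50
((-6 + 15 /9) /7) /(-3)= 13 /63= 0.21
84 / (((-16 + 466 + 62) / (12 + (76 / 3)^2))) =107.26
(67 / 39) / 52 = 0.03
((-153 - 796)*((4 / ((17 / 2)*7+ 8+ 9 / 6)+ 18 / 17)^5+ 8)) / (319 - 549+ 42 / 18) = 20520754490145030056 / 505579562254438173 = 40.59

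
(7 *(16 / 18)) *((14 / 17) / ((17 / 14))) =10976 / 2601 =4.22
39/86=0.45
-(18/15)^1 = -6/5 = -1.20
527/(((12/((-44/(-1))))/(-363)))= -701437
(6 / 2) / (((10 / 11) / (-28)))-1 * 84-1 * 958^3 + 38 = -4396090252 / 5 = -879218050.40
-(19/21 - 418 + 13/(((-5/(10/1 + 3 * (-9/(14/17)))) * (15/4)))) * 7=70227/25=2809.08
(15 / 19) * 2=1.58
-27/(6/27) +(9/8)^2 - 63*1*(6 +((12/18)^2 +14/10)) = -196619/320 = -614.43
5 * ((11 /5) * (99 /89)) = 1089 /89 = 12.24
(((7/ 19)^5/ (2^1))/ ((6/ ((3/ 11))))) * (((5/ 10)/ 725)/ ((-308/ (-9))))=21609/ 6950905112800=0.00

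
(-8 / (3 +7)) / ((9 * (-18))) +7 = 2837 / 405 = 7.00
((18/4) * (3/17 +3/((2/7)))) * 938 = 1532223/34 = 45065.38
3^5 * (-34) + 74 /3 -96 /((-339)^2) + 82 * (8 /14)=-732089408 /89383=-8190.48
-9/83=-0.11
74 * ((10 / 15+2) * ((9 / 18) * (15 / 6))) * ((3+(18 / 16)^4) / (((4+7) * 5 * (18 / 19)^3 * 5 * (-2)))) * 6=-1594518589 / 109486080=-14.56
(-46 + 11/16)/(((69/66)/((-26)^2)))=-1347775/46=-29299.46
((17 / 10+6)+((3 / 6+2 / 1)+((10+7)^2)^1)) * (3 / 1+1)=5984 / 5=1196.80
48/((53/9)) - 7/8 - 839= -352651/424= -831.72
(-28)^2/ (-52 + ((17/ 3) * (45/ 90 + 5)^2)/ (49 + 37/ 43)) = -20170752/ 1249405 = -16.14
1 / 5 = 0.20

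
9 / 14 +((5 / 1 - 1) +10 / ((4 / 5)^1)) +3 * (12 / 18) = 134 / 7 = 19.14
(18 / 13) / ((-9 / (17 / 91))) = -34 / 1183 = -0.03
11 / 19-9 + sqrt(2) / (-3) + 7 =-27 / 19-sqrt(2) / 3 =-1.89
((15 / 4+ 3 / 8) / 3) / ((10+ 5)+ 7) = 0.06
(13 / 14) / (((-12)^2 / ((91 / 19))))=169 / 5472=0.03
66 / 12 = 11 / 2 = 5.50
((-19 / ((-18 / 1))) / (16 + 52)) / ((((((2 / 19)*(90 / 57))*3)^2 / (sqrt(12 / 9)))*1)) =0.07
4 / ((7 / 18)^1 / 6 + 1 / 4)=216 / 17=12.71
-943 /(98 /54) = -25461 /49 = -519.61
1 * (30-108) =-78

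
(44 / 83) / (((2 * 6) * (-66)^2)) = 1 / 98604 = 0.00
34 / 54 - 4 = -91 / 27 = -3.37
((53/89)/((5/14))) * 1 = 742/445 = 1.67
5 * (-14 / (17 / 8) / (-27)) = 560 / 459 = 1.22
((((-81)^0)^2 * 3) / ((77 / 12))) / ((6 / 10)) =60 / 77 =0.78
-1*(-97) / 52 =97 / 52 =1.87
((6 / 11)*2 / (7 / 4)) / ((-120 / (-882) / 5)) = 252 / 11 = 22.91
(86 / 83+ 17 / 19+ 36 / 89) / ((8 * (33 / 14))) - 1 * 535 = -3303144807 / 6175532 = -534.88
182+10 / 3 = 556 / 3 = 185.33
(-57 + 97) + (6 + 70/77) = 516/11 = 46.91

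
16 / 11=1.45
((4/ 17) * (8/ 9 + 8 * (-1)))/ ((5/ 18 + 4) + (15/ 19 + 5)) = -9728/ 58531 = -0.17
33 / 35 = 0.94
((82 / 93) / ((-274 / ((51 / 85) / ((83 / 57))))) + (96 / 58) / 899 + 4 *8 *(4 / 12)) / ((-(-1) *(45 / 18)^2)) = 6120622636 / 3586129125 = 1.71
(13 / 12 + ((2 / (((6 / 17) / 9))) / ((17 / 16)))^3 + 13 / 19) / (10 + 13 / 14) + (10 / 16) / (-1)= 705987007 / 69768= 10119.07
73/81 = 0.90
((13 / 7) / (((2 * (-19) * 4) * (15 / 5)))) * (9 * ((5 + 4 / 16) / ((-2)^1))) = 117 / 1216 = 0.10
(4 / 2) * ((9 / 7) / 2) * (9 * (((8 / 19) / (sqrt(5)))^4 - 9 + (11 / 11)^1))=-301552632 / 3258025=-92.56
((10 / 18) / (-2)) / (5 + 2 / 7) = -35 / 666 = -0.05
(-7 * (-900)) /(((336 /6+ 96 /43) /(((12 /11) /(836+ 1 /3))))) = 1219050 /8638487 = 0.14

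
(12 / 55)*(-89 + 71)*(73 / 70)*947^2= -7070442156 / 1925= -3672956.96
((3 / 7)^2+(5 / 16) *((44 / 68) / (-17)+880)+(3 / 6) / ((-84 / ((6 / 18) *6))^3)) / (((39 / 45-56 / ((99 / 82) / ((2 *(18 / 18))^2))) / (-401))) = 64972063686475 / 108735578364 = 597.52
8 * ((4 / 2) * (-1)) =-16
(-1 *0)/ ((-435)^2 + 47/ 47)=0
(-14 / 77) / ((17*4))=-1 / 374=-0.00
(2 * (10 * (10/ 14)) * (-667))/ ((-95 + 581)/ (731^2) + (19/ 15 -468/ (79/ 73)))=22.10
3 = 3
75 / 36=25 / 12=2.08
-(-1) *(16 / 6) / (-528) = -1 / 198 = -0.01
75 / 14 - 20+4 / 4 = -13.64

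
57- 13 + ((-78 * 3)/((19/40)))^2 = 87625484/361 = 242729.87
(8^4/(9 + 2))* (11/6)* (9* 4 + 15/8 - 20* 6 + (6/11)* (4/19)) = -11700992/209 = -55985.61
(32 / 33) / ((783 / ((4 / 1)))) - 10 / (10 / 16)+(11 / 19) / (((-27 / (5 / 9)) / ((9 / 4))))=-31463131 / 1963764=-16.02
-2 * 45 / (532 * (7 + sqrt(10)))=-15 / 494 + 15 * sqrt(10) / 3458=-0.02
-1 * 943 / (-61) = 943 / 61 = 15.46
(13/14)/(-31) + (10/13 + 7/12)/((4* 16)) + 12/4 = 6480475/2166528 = 2.99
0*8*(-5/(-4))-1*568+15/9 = -566.33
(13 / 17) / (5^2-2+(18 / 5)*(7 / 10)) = 325 / 10846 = 0.03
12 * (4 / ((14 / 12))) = 288 / 7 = 41.14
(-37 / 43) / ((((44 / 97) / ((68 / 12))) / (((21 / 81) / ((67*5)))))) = -427091 / 51339420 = -0.01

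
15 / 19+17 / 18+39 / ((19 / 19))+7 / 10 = 35426 / 855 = 41.43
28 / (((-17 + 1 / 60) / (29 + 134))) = -273840 / 1019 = -268.73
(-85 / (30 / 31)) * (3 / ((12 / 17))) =-8959 / 24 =-373.29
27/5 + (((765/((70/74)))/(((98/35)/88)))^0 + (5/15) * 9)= 47/5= 9.40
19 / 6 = 3.17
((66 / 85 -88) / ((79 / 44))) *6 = -1957296 / 6715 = -291.48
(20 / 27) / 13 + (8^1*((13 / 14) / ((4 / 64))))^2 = 242971604 / 17199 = 14127.08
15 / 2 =7.50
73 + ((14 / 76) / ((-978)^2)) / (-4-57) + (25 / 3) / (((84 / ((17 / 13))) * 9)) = 73.01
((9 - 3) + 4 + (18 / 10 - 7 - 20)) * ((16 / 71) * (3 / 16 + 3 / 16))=-456 / 355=-1.28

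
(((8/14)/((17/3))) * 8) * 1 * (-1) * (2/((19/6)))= -1152/2261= -0.51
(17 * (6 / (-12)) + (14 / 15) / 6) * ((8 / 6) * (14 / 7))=-3004 / 135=-22.25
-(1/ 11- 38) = 417/ 11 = 37.91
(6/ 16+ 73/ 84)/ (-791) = -209/ 132888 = -0.00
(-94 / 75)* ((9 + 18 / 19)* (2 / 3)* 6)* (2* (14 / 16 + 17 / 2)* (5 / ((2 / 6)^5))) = -21585690 / 19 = -1136088.95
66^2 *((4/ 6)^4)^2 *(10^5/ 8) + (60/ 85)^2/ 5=2238016104976/ 1053405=2124554.28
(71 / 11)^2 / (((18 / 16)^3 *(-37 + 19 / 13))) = -16776448 / 20376279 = -0.82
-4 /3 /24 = -1 /18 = -0.06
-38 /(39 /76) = -2888 /39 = -74.05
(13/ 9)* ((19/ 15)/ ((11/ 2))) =494/ 1485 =0.33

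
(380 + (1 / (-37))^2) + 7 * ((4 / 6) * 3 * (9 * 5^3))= 22081971 / 1369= 16130.00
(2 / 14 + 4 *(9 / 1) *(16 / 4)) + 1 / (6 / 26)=3118 / 21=148.48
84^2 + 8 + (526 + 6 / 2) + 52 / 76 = 7593.68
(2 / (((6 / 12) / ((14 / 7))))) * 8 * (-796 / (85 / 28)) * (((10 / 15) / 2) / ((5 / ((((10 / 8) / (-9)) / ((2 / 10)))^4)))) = -87062500 / 334611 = -260.19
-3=-3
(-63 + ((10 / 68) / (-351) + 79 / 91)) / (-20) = 5190407 / 1670760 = 3.11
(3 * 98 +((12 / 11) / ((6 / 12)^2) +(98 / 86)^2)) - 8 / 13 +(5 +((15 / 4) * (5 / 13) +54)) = 380205737 / 1057628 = 359.49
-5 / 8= -0.62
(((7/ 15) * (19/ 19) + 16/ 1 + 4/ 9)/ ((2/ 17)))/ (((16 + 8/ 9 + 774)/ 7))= 90559/ 71180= 1.27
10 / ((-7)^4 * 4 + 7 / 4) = 0.00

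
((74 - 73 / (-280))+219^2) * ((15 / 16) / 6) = 13449873 / 1792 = 7505.51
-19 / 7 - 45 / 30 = -59 / 14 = -4.21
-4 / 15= -0.27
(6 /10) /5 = 0.12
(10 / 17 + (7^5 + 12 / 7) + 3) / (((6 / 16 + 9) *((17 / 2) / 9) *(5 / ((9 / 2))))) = 432143424 / 252875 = 1708.92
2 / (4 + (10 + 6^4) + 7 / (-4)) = 8 / 5233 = 0.00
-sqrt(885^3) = -885*sqrt(885) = -26327.82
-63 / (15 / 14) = -294 / 5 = -58.80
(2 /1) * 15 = 30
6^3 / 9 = 24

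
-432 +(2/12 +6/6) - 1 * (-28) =-2417/6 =-402.83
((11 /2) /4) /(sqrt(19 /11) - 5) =-605 /2048 - 11 *sqrt(209) /2048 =-0.37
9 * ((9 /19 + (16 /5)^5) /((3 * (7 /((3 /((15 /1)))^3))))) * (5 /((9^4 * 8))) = 19951069 /181794375000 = 0.00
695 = 695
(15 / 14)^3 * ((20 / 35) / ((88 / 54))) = 91125 / 211288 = 0.43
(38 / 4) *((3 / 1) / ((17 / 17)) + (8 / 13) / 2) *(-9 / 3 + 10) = 5719 / 26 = 219.96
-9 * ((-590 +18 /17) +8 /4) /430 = 44901 /3655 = 12.28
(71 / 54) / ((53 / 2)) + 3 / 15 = 1786 / 7155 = 0.25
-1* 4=-4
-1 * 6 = -6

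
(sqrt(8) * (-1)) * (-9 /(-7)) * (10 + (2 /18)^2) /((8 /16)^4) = -25952 * sqrt(2) /63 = -582.57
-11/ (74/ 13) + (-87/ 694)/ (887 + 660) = -38383453/ 19861933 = -1.93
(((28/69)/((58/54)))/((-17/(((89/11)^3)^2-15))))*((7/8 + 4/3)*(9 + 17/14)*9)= -4622424305254119/3652314578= -1265615.05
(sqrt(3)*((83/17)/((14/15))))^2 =4650075/56644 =82.09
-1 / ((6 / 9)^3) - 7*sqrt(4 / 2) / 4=-27 / 8 - 7*sqrt(2) / 4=-5.85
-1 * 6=-6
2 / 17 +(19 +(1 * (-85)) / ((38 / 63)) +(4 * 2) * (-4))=-99357 / 646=-153.80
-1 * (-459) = 459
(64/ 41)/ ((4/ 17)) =272/ 41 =6.63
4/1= 4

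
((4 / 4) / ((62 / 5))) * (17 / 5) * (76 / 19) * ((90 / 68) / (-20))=-9 / 124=-0.07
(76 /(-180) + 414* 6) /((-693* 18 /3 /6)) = -111761 /31185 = -3.58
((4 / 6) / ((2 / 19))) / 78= 0.08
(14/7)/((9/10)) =20/9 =2.22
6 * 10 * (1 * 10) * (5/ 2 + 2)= 2700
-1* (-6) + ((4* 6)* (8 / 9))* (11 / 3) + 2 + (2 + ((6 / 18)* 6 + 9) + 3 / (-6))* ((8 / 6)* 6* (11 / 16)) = 5579 / 36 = 154.97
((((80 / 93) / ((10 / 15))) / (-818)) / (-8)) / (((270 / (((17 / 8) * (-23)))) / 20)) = -1955 / 2738664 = -0.00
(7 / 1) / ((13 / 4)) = 28 / 13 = 2.15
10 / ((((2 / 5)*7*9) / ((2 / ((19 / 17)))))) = 850 / 1197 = 0.71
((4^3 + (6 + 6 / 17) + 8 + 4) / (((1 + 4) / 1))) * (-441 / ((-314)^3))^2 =6806835 / 2036745769077064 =0.00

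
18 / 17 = 1.06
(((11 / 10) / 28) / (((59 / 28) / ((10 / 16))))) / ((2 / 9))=99 / 1888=0.05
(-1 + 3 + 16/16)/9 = 1/3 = 0.33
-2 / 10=-1 / 5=-0.20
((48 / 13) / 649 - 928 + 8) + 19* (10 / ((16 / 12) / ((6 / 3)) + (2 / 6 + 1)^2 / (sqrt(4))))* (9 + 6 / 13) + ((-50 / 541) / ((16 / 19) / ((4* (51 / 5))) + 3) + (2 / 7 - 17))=20473486610534 / 93520339913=218.92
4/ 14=2/ 7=0.29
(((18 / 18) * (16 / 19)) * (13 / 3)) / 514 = 104 / 14649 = 0.01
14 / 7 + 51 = 53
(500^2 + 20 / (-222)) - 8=27749102 / 111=249991.91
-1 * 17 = -17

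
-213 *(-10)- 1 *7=2123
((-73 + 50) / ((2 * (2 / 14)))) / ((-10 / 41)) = 330.05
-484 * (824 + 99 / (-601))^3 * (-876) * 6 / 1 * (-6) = -1852663454835546375000000 / 217081801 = -8534402452444856.84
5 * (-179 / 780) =-179 / 156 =-1.15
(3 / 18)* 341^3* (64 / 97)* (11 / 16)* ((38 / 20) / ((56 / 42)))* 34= 140882920013 / 970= 145240123.72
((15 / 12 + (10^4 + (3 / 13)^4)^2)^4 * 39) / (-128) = -34005526310928749255724891320338884444766137510152870341864300728136803 / 1116076224264578154002748821563953545216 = -30468820651865588826497090000000.00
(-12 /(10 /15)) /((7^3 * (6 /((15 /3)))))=-15 /343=-0.04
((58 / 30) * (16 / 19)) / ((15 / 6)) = 928 / 1425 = 0.65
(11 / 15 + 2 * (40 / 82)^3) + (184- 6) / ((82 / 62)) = 135.55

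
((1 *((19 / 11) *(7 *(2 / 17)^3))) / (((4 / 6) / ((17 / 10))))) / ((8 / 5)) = 399 / 12716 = 0.03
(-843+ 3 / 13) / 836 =-249 / 247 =-1.01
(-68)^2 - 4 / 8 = 9247 / 2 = 4623.50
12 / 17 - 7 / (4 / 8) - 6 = -328 / 17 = -19.29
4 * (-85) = -340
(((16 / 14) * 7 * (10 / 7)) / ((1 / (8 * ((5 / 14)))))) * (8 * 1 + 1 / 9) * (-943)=-110142400 / 441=-249756.01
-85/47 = -1.81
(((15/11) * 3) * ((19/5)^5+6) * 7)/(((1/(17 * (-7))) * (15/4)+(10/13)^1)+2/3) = 94122765828/5781875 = 16278.93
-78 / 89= -0.88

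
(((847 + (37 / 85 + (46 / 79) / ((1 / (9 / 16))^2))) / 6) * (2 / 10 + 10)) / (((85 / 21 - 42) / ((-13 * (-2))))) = -198893041347 / 201481600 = -987.15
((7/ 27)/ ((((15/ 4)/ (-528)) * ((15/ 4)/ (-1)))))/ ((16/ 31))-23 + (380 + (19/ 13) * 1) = 9932996/ 26325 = 377.32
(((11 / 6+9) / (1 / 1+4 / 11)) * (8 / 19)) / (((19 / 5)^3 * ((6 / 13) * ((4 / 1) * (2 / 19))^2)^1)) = 232375 / 311904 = 0.75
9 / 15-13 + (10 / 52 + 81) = 8943 / 130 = 68.79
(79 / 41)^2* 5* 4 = 124820 / 1681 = 74.25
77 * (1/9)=77/9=8.56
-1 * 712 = -712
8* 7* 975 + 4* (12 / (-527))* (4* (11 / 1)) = 28772088 / 527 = 54595.99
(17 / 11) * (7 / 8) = 119 / 88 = 1.35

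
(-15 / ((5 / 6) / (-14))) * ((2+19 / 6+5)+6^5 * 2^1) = 3921666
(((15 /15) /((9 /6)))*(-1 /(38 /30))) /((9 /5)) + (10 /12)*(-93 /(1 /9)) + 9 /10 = -595843 /855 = -696.89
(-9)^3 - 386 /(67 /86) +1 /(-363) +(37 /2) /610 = -36330973403 /29671620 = -1224.44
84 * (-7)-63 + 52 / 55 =-35753 / 55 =-650.05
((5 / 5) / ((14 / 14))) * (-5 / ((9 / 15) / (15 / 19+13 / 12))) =-10675 / 684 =-15.61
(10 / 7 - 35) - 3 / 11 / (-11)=-28414 / 847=-33.55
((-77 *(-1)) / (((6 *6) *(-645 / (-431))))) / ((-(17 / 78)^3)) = -145823678 / 1056295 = -138.05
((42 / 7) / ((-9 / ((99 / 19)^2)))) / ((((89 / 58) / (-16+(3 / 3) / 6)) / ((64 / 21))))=6737280 / 11837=569.17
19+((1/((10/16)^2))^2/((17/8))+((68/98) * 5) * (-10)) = -6564993/520625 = -12.61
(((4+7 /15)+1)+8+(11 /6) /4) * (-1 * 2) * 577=-321389 /20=-16069.45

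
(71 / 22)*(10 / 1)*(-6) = -2130 / 11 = -193.64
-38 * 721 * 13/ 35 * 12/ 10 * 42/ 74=-6411132/ 925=-6930.95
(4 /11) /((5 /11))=4 /5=0.80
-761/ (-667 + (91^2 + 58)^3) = -761/ 579885061552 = -0.00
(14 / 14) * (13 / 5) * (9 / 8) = 117 / 40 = 2.92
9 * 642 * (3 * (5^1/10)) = 8667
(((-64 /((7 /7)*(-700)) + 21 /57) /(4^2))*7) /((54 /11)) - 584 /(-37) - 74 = -883379297 /15184800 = -58.18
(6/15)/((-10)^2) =1/250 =0.00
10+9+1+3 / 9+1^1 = 64 / 3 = 21.33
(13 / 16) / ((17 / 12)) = 39 / 68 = 0.57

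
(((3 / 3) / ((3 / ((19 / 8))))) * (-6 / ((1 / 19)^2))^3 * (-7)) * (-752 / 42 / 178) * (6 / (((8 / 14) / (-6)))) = 31761050630148 / 89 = 356865737417.39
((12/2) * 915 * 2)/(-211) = -10980/211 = -52.04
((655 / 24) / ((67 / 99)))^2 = 467208225 / 287296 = 1626.23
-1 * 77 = -77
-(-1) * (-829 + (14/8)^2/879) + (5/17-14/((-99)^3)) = -64082684463223/77328949104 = -828.70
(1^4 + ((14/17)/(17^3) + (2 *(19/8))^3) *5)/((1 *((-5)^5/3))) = -8609107557/16704200000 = -0.52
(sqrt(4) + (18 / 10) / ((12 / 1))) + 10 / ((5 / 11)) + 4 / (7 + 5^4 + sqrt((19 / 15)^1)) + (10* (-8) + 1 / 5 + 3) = -6308123673 / 119826820-4* sqrt(285) / 5991341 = -52.64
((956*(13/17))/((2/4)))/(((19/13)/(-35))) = -11309480/323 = -35013.87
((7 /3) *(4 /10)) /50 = 7 /375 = 0.02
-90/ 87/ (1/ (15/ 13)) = -450/ 377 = -1.19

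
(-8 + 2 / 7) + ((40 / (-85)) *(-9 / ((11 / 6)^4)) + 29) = 37738837 / 1742279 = 21.66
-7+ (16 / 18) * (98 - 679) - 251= -6970 / 9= -774.44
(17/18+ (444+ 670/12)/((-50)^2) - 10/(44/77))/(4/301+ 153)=-221536903/2072565000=-0.11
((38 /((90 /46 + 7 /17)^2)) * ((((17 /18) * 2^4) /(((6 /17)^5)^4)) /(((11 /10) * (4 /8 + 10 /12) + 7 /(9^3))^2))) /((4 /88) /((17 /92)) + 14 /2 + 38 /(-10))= 15153749815.14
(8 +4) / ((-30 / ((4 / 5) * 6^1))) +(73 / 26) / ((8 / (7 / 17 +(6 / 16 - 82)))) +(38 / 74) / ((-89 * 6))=-212552899571 / 6986428800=-30.42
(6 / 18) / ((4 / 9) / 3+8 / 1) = 9 / 220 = 0.04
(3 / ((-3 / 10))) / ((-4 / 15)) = 75 / 2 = 37.50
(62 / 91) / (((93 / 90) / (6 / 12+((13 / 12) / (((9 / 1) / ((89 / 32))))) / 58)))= 72415 / 217152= 0.33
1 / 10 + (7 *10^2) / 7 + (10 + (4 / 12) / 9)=29737 / 270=110.14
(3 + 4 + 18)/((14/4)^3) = 200/343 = 0.58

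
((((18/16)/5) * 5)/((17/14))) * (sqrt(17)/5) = 63 * sqrt(17)/340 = 0.76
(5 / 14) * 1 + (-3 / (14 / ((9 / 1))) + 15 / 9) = 2 / 21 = 0.10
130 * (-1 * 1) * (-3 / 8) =195 / 4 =48.75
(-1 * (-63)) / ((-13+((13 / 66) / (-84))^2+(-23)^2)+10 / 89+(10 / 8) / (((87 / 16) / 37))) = 4997755401408 / 41617666727005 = 0.12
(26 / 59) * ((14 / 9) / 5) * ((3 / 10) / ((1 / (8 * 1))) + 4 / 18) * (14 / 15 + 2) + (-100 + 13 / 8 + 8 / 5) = -23260069 / 243000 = -95.72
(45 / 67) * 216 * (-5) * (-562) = 27313200 / 67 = 407659.70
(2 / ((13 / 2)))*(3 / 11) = 12 / 143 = 0.08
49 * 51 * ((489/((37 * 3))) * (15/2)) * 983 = 6006184065/74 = 81164649.53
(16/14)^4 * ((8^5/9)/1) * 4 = 536870912/21609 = 24844.78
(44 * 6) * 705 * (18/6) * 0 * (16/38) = 0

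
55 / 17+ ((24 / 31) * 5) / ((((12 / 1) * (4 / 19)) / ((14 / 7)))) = 3320 / 527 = 6.30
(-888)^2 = 788544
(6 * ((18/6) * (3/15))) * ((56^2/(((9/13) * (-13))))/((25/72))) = -451584/125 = -3612.67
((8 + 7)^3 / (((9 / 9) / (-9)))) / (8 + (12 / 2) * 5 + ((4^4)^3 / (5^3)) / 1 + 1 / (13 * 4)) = -197437500 / 872662357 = -0.23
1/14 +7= 99/14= 7.07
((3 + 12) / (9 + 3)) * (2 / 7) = 5 / 14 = 0.36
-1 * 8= -8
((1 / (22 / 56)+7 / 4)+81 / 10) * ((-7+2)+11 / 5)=-19089 / 550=-34.71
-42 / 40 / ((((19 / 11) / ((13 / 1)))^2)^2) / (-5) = 8781393621 / 13032100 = 673.83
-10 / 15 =-2 / 3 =-0.67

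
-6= -6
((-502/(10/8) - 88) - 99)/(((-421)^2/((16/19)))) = -47088/16837895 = -0.00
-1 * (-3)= 3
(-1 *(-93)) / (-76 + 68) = -93 / 8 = -11.62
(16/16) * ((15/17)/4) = 0.22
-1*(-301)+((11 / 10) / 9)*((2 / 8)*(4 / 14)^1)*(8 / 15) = 1422247 / 4725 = 301.00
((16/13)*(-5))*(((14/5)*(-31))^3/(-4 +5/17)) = -3176435584/2925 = -1085960.88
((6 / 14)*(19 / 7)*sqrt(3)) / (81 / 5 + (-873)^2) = 95*sqrt(3) / 62241858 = 0.00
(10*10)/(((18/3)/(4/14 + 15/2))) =2725/21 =129.76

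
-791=-791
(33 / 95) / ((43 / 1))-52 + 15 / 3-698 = -3043292 / 4085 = -744.99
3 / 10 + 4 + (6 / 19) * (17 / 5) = 1021 / 190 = 5.37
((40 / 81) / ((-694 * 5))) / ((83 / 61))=-244 / 2332881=-0.00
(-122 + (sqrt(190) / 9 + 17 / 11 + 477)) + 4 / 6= sqrt(190) / 9 + 11788 / 33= 358.74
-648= -648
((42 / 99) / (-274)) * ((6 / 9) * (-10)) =140 / 13563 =0.01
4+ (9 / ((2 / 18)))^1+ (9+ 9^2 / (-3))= 67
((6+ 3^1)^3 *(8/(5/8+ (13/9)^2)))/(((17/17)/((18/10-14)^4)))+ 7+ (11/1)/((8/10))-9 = 209301316305379/4392500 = 47649702.06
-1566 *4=-6264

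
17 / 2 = 8.50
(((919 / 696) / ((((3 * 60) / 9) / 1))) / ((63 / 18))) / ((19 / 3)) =919 / 308560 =0.00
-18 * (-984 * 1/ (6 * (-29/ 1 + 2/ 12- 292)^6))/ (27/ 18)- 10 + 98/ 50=-409110335916792946617/ 50884370138916015625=-8.04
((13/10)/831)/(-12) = -13/99720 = -0.00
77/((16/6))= 231/8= 28.88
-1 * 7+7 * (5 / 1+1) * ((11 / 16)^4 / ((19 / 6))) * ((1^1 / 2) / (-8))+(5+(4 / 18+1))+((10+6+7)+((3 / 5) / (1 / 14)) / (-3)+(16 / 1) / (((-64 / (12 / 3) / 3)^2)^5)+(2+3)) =1424050571599471 / 58755152609280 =24.24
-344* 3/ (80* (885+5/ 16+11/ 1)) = -1032/ 71705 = -0.01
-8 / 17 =-0.47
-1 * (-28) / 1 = 28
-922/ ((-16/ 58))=3342.25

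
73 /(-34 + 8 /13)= -949 /434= -2.19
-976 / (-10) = 97.60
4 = 4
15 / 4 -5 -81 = -329 / 4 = -82.25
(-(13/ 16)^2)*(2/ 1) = -169/ 128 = -1.32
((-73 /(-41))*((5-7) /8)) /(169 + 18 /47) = -3431 /1305604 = -0.00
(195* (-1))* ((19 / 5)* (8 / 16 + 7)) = -11115 / 2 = -5557.50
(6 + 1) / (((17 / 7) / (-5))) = -14.41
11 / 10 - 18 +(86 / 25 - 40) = -2673 / 50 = -53.46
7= 7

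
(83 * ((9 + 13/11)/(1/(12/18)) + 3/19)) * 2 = 722930/627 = 1153.00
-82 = -82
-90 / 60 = -3 / 2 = -1.50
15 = 15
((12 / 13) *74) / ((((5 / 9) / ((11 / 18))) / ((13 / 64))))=15.26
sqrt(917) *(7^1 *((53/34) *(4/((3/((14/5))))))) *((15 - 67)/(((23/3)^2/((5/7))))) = -231504 *sqrt(917)/8993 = -779.54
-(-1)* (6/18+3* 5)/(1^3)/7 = 46/21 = 2.19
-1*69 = -69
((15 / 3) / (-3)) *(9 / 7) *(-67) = 143.57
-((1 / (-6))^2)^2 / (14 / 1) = -1 / 18144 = -0.00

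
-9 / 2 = -4.50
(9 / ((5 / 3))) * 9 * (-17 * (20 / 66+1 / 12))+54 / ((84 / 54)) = -438129 / 1540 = -284.50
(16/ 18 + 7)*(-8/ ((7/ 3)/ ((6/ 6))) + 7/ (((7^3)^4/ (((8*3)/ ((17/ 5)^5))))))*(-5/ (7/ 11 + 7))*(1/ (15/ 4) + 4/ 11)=658118624401449536/ 58957945564050771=11.16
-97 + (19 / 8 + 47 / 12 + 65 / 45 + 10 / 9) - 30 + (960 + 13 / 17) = 1031357 / 1224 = 842.61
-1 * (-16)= 16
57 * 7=399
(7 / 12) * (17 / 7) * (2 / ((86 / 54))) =153 / 86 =1.78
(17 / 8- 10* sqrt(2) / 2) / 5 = 17 / 40- sqrt(2) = -0.99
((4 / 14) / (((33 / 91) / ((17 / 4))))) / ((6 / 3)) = 221 / 132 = 1.67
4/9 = 0.44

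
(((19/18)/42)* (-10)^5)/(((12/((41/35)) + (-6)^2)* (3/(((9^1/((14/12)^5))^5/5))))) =-3363605145751001675857920000/741610946674172590146271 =-4535.54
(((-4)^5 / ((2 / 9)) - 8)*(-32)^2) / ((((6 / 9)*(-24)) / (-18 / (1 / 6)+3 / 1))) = -31019520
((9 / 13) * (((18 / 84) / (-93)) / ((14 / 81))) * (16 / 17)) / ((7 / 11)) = -32076 / 2349893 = -0.01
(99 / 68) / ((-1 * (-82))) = 99 / 5576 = 0.02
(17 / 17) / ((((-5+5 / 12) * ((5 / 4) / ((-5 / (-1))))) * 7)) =-48 / 385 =-0.12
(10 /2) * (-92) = -460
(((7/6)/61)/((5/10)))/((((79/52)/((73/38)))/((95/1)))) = 4.60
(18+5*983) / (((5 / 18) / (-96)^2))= 818325504 / 5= 163665100.80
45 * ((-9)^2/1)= 3645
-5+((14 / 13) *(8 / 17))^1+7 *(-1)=-2540 / 221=-11.49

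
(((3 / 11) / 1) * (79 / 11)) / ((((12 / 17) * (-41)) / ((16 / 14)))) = -2686 / 34727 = -0.08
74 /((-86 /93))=-3441 /43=-80.02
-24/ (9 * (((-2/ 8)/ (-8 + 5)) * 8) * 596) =-1/ 149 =-0.01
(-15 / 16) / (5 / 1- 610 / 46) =69 / 608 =0.11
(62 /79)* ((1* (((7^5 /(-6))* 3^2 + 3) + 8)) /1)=-1562369 /79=-19776.82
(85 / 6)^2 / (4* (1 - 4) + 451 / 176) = -28900 / 1359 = -21.27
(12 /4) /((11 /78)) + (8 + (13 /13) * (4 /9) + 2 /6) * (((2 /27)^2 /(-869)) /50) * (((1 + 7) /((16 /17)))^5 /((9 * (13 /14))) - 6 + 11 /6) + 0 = 35915480401 /1688801400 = 21.27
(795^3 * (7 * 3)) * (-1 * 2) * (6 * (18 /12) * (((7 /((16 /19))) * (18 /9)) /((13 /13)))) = -12630333877875 /4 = -3157583469468.75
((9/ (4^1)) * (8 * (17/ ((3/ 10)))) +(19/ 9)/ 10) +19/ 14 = 321794/ 315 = 1021.57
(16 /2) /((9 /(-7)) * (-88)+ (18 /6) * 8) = 7 /120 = 0.06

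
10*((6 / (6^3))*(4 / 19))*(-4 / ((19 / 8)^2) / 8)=-320 / 61731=-0.01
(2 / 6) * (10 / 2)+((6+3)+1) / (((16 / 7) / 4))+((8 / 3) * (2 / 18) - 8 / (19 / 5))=17809 / 1026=17.36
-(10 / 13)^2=-100 / 169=-0.59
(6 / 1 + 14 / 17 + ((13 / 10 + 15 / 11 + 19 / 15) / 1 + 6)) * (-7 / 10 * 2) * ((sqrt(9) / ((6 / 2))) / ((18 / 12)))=-657923 / 42075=-15.64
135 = 135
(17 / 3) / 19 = 17 / 57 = 0.30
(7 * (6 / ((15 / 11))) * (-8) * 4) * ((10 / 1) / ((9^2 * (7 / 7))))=-9856 / 81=-121.68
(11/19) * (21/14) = 33/38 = 0.87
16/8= 2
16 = 16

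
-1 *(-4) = 4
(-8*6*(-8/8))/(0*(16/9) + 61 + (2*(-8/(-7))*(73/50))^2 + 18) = 1470000/2760431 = 0.53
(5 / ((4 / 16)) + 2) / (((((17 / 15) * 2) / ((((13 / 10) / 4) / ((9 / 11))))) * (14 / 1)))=1573 / 5712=0.28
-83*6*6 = -2988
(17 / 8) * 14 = 119 / 4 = 29.75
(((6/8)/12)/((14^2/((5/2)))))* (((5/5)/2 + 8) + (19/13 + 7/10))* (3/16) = 0.00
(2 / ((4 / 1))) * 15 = 15 / 2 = 7.50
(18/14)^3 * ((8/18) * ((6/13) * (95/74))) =92340/164983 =0.56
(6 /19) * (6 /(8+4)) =3 /19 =0.16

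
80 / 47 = 1.70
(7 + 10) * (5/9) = 9.44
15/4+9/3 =27/4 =6.75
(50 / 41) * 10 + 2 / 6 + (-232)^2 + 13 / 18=39731891 / 738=53837.25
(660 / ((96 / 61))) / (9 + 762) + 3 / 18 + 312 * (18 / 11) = 11562567 / 22616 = 511.26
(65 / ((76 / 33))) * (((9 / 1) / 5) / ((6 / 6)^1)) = 3861 / 76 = 50.80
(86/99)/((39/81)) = 258/143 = 1.80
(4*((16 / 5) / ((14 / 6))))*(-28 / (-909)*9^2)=6912 / 505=13.69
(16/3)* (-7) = -112/3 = -37.33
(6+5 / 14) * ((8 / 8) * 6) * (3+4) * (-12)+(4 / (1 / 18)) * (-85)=-9324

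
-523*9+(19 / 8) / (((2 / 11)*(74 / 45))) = -5563683 / 1184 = -4699.06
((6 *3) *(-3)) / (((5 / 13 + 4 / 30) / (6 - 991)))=10372050 / 101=102693.56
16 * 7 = 112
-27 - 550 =-577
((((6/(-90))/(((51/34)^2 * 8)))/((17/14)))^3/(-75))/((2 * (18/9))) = 343/3626346712500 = 0.00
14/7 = 2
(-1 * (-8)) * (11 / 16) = 5.50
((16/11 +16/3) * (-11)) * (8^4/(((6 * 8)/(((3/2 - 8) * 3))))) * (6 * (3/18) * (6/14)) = 53248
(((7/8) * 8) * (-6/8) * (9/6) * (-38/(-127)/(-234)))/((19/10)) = 0.01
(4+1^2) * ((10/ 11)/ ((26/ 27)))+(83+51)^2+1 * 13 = 2570242/ 143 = 17973.72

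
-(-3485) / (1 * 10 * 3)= 697 / 6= 116.17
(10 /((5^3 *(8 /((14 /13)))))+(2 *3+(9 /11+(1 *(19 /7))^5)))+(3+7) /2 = 19125593489 /120170050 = 159.15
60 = 60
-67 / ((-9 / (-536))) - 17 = -36065 / 9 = -4007.22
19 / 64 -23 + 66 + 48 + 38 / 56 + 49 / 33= 1381717 / 14784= 93.46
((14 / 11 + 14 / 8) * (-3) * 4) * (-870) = 347130 / 11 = 31557.27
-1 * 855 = -855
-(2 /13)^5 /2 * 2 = -32 /371293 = -0.00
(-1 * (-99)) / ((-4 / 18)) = -891 / 2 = -445.50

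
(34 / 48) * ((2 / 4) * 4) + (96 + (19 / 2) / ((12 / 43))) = 3155 / 24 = 131.46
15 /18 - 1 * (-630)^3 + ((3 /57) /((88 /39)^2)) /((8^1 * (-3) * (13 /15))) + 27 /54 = 882981974114597 /3531264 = 250047001.33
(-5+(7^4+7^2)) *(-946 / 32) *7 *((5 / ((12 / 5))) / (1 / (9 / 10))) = -121430925 / 128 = -948679.10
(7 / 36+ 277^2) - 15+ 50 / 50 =2761747 / 36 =76715.19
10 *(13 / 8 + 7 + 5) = 136.25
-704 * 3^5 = -171072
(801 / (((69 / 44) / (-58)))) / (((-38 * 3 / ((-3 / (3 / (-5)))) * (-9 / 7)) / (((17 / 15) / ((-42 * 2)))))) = 482647 / 35397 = 13.64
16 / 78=8 / 39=0.21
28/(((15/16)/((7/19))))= 3136/285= 11.00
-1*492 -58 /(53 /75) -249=-43623 /53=-823.08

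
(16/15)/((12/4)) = 16/45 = 0.36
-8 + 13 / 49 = -379 / 49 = -7.73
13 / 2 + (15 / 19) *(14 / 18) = 811 / 114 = 7.11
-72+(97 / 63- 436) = -31907 / 63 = -506.46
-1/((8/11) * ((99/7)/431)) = -3017/72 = -41.90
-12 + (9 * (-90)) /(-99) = -42 /11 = -3.82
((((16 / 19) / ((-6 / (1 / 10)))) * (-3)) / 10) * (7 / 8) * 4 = 7 / 475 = 0.01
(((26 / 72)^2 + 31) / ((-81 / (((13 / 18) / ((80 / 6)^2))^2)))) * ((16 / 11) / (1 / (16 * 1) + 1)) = -1363661 / 157044096000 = -0.00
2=2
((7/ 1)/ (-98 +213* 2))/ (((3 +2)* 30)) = 7/ 49200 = 0.00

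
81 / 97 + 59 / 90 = 1.49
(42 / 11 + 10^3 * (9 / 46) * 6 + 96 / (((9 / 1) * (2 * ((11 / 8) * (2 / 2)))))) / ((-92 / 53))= -23766313 / 34914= -680.71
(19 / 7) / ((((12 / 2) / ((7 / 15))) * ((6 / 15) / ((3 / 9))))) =19 / 108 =0.18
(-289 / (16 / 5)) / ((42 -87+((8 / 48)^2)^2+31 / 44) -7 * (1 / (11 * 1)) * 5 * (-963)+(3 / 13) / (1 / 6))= -16737435 / 559909403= -0.03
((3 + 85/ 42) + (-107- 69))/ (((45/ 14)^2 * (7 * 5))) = -14362/ 30375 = -0.47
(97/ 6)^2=9409/ 36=261.36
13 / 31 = 0.42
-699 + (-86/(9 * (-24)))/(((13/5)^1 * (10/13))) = -150941/216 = -698.80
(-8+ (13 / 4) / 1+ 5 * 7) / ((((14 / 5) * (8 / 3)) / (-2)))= -1815 / 224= -8.10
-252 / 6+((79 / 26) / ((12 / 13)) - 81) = -2873 / 24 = -119.71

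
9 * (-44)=-396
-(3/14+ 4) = -59/14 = -4.21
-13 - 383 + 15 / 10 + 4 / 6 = -2363 / 6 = -393.83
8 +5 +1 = 14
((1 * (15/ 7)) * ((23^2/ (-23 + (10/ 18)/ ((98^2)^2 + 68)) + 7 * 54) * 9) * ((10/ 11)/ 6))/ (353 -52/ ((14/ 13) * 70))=8896160987240625/ 3021396413919818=2.94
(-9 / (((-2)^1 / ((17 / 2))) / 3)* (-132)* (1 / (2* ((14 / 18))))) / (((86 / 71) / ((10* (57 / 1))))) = -2758495905 / 602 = -4582219.11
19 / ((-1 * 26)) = -19 / 26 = -0.73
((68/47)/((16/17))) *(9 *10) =138.35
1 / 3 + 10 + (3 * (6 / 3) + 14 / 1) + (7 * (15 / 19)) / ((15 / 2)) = 1771 / 57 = 31.07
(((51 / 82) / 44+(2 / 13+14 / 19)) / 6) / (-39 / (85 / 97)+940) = 68540345 / 407001861552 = 0.00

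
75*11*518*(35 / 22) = 679875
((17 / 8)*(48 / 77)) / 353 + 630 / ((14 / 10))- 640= -190.00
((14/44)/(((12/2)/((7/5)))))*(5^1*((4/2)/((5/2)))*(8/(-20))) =-98/825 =-0.12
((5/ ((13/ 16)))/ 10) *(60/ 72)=20/ 39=0.51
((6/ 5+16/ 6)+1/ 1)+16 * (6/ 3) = 553/ 15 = 36.87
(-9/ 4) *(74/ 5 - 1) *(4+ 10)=-4347/ 10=-434.70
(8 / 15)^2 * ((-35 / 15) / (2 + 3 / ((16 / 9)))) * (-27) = 7168 / 1475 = 4.86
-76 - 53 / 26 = -2029 / 26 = -78.04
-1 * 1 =-1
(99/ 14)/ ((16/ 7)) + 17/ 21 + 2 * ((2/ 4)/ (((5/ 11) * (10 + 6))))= 13577/ 3360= 4.04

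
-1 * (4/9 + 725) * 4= -26116/9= -2901.78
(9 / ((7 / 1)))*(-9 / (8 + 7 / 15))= -1215 / 889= -1.37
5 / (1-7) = -5 / 6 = -0.83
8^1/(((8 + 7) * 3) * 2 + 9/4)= 32/369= 0.09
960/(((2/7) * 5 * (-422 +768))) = 336/173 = 1.94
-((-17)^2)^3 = -24137569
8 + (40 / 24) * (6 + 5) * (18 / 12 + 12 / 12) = 323 / 6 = 53.83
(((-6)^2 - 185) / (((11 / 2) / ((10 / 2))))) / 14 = -745 / 77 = -9.68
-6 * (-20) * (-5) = -600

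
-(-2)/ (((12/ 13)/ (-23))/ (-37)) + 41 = 11309/ 6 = 1884.83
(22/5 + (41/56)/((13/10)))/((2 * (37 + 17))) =0.05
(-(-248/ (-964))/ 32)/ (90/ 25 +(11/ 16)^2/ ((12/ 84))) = -2480/ 2131163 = -0.00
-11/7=-1.57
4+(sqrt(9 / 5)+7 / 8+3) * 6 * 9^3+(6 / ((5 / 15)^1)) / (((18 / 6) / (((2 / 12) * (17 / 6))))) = 13122 * sqrt(5) / 5+203473 / 12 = 22824.42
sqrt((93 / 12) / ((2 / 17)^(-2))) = sqrt(31) / 17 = 0.33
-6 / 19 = -0.32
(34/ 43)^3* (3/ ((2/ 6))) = 353736/ 79507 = 4.45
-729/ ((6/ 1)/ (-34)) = 4131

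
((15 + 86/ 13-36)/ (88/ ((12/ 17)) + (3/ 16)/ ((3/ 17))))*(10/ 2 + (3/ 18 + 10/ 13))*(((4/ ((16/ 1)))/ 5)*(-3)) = 30558/ 299975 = 0.10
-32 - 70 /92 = -1507 /46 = -32.76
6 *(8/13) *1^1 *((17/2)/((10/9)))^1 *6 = 11016/65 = 169.48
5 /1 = 5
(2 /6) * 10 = 10 /3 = 3.33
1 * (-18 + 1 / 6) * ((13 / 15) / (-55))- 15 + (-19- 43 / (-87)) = -4769411 / 143550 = -33.22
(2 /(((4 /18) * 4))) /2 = 9 /8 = 1.12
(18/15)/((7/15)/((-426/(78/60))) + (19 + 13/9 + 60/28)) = 0.05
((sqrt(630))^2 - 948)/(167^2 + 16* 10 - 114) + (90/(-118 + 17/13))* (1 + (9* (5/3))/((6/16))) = -883668/27935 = -31.63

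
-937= -937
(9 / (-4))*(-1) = 9 / 4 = 2.25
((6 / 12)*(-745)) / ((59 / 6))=-2235 / 59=-37.88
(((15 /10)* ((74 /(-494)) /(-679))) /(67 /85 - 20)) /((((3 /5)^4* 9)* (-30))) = 393125 /798620459364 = 0.00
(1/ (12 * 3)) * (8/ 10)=0.02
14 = 14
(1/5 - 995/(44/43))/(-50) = 213881/11000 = 19.44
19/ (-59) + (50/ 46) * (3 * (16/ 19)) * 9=24.39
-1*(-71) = 71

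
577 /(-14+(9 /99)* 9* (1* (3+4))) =-6347 /91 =-69.75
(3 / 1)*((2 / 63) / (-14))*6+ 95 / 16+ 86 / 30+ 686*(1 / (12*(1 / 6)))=4136737 / 11760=351.76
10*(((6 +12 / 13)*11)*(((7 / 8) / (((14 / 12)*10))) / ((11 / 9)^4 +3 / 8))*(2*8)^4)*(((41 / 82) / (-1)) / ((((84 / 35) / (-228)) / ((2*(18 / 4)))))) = 613914884.11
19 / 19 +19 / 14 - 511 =-7121 / 14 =-508.64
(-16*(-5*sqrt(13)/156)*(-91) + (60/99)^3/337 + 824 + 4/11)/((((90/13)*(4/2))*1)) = 32446978109/544984605 - 91*sqrt(13)/27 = 47.39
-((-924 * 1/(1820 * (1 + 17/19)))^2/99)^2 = -15768841/29982195360000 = -0.00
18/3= 6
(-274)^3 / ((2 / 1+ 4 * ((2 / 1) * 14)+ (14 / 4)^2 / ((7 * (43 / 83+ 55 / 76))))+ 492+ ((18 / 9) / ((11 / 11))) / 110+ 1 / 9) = -3798094089240 / 112172887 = -33859.29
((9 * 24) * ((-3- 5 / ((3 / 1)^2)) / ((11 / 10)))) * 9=-69120 / 11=-6283.64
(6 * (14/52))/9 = 7/39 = 0.18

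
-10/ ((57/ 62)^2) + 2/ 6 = -11.50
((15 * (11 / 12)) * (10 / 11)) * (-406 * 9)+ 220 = -45455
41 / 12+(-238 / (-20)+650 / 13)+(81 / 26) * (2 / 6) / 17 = 866909 / 13260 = 65.38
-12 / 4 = -3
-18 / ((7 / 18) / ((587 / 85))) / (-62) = 95094 / 18445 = 5.16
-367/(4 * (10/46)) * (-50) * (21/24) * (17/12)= 5022395/192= 26158.31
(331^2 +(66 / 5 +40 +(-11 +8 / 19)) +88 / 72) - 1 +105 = 93801061 / 855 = 109708.84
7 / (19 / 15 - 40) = -15 / 83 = -0.18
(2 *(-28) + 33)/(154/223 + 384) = -5129/85786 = -0.06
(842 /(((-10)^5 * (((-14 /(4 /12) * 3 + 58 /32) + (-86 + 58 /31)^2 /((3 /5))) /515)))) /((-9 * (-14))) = -41671843 /14133120723750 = -0.00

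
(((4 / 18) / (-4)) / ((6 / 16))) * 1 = -4 / 27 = -0.15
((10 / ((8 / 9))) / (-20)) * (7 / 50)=-63 / 800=-0.08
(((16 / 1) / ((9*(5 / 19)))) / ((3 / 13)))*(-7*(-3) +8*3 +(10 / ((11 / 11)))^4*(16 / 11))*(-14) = -1775973472 / 297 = -5979708.66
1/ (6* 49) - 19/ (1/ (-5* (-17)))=-474809/ 294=-1615.00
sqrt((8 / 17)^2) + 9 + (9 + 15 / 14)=4651 / 238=19.54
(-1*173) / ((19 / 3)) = -519 / 19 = -27.32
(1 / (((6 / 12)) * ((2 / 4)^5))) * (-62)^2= 246016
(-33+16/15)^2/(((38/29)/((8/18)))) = 13307578/38475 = 345.88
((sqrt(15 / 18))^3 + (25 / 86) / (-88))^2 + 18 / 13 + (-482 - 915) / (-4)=7060579608271 / 20103393024 - 125 * sqrt(30) / 136224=351.21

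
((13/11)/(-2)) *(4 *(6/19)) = -156/209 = -0.75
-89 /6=-14.83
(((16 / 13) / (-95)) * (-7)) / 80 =0.00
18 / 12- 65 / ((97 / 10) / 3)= -3609 / 194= -18.60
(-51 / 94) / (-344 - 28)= 17 / 11656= 0.00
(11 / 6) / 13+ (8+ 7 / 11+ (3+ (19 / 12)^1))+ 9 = 22.36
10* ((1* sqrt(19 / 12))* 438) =730* sqrt(57) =5511.38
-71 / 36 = -1.97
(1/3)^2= 1/9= 0.11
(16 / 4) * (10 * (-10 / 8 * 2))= -100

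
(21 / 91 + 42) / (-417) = -183 / 1807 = -0.10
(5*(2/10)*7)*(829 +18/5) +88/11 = 29181/5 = 5836.20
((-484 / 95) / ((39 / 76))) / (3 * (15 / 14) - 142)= 27104 / 378885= 0.07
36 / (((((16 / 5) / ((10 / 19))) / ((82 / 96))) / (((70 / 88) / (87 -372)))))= -7175 / 508288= -0.01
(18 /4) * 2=9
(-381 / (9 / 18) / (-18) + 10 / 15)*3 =129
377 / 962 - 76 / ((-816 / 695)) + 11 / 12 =83077 / 1258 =66.04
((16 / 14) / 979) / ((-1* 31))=-8 / 212443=-0.00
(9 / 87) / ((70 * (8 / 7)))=3 / 2320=0.00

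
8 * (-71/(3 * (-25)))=568/75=7.57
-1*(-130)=130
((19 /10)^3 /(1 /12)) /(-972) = -6859 /81000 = -0.08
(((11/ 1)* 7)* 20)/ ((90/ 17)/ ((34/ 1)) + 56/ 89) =39610340/ 20189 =1961.98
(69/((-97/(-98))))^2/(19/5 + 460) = 76207740/7273157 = 10.48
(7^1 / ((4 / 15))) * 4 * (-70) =-7350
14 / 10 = 1.40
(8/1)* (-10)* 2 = -160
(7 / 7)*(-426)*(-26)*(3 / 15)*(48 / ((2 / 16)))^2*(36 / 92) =14699003904 / 115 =127817425.25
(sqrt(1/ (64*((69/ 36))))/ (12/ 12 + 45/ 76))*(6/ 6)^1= 19*sqrt(69)/ 2783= 0.06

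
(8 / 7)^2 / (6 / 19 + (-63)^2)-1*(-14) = 51737278 / 3695433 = 14.00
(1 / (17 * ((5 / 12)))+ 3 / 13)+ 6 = 7041 / 1105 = 6.37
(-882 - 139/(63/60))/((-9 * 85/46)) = 979892/16065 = 61.00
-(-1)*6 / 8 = 3 / 4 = 0.75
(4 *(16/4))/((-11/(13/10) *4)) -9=-521/55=-9.47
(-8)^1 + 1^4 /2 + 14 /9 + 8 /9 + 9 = 71 /18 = 3.94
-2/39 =-0.05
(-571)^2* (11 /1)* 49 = 175736099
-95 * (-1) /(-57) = -5 /3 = -1.67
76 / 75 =1.01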